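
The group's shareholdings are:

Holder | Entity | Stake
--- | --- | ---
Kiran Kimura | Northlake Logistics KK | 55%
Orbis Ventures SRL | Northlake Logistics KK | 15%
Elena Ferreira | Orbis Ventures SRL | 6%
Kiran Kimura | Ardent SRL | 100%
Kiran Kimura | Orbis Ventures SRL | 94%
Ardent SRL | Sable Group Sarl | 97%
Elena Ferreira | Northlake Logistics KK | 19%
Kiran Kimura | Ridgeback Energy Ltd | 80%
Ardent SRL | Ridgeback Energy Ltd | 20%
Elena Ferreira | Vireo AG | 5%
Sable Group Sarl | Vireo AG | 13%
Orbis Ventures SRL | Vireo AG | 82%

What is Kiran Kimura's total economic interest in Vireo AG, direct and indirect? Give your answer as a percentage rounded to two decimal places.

Kiran reaches Vireo along 2 paths.
Via Ardent → Sable: 100% × 97% × 13% = 12.61%.
Via Orbis: 94% × 82% = 77.08%.
Total: 12.61% + 77.08% = 89.69%.

89.69%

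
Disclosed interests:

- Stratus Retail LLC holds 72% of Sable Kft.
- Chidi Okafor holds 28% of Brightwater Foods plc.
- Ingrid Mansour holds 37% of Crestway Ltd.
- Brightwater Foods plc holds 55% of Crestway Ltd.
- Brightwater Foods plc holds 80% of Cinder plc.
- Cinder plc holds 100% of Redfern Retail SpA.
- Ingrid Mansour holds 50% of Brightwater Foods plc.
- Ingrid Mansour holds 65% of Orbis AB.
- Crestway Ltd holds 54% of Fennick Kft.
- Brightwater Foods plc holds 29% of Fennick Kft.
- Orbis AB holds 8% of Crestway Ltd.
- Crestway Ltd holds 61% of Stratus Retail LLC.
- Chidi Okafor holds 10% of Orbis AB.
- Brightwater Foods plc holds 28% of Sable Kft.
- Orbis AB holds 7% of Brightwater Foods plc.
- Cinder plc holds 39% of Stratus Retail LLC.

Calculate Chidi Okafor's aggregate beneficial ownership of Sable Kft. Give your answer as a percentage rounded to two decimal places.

21.77%

Chidi reaches Sable along 7 paths.
Via Brightwater: 28% × 28% = 7.84%.
Via Orbis → Brightwater: 10% × 7% × 28% = 0.196%.
Via Orbis → Crestway → Stratus: 10% × 8% × 61% × 72% = 0.35136%.
Via Brightwater → Crestway → Stratus: 28% × 55% × 61% × 72% = 6.76368%.
Via Orbis → Brightwater → Crestway → Stratus: 10% × 7% × 55% × 61% × 72% = 0.169092%.
Via Brightwater → Cinder → Stratus: 28% × 80% × 39% × 72% = 6.28992%.
Via Orbis → Brightwater → Cinder → Stratus: 10% × 7% × 80% × 39% × 72% = 0.157248%.
Total: 7.84% + 0.196% + 0.35136% + 6.76368% + 0.169092% + 6.28992% + 0.157248% = 21.7673%.
Rounded: 21.77%.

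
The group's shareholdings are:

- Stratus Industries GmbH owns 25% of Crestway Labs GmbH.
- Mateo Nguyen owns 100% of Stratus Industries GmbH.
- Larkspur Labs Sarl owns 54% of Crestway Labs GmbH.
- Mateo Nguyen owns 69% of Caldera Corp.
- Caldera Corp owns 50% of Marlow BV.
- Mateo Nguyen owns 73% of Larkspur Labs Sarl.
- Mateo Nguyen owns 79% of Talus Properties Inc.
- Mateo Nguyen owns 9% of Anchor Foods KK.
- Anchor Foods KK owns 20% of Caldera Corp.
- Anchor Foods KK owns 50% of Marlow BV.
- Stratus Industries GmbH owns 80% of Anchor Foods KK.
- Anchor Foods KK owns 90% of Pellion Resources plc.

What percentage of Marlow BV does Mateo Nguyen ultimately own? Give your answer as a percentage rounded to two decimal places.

87.90%

Mateo reaches Marlow along 5 paths.
Via Stratus → Anchor → Caldera: 100% × 80% × 20% × 50% = 8%.
Via Anchor → Caldera: 9% × 20% × 50% = 0.9%.
Via Caldera: 69% × 50% = 34.5%.
Via Stratus → Anchor: 100% × 80% × 50% = 40%.
Via Anchor: 9% × 50% = 4.5%.
Total: 8% + 0.9% + 34.5% + 40% + 4.5% = 87.9%.
Rounded: 87.90%.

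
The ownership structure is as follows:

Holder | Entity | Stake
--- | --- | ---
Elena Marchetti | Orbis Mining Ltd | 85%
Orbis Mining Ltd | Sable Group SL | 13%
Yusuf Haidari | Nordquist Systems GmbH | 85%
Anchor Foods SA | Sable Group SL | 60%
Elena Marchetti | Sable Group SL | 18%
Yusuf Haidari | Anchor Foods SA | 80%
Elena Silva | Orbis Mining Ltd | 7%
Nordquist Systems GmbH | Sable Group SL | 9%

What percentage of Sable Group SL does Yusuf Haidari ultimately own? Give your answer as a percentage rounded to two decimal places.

Yusuf reaches Sable along 2 paths.
Via Anchor: 80% × 60% = 48%.
Via Nordquist: 85% × 9% = 7.65%.
Total: 48% + 7.65% = 55.65%.

55.65%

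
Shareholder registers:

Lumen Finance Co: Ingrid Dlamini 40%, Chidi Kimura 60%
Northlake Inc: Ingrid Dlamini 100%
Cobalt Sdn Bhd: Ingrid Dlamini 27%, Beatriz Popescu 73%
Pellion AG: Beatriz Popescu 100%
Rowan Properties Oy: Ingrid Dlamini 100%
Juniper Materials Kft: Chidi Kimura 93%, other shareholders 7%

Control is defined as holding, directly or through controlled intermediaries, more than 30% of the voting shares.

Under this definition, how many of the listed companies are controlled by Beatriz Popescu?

2

Beatriz holds 73% of Cobalt, so Beatriz controls Cobalt.
Beatriz holds 100% of Pellion, so Beatriz controls Pellion.
No other company's threshold is met.
Beatriz controls 2 companies.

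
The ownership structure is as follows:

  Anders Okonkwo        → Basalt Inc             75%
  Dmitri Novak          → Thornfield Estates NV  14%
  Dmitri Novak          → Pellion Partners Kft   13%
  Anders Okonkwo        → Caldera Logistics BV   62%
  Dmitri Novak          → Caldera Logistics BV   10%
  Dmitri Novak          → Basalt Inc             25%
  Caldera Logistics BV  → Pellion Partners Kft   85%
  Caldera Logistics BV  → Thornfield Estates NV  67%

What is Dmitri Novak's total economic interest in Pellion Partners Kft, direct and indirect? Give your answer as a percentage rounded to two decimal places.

21.50%

Dmitri reaches Pellion along 2 paths.
Direct stake: 13% = 13%.
Via Caldera: 10% × 85% = 8.5%.
Total: 13% + 8.5% = 21.5%.
Rounded: 21.50%.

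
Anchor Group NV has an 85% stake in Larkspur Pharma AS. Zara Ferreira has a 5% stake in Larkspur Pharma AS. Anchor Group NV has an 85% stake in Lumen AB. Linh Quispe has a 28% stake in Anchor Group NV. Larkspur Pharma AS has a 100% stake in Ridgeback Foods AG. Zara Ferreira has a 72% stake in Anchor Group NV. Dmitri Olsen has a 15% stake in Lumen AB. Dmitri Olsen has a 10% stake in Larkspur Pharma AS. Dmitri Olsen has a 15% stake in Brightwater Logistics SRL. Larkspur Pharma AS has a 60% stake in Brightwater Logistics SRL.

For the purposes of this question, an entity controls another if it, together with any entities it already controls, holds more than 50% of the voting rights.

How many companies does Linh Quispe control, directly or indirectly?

0

Linh's largest direct stake is 28% in Anchor, which does not meet the threshold.
Linh controls 0 companies.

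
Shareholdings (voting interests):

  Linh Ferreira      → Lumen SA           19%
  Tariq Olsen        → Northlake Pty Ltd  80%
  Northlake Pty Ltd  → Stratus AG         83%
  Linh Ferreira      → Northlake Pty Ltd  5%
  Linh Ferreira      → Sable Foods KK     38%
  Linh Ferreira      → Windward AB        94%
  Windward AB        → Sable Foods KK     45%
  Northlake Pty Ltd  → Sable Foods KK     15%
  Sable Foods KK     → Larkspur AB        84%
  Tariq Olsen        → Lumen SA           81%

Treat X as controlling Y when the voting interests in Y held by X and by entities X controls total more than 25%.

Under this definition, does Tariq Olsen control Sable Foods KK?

No

Tariq holds 80% of Northlake, so Tariq controls Northlake.
Tariq holds 81% of Lumen, so Tariq controls Lumen.
Northlake holds 83% of Stratus, so Tariq controls Stratus.
In Sable, Tariq's side holds only 15%, not > 25%.
So Tariq does not control Sable.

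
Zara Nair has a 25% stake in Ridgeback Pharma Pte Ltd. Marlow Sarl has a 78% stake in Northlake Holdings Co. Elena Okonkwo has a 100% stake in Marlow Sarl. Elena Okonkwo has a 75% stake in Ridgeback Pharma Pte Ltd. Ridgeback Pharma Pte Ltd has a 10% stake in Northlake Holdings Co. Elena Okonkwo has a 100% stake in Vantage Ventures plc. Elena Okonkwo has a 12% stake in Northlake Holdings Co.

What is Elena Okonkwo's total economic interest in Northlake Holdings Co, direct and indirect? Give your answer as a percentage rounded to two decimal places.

Elena reaches Northlake along 3 paths.
Direct stake: 12% = 12%.
Via Marlow: 100% × 78% = 78%.
Via Ridgeback: 75% × 10% = 7.5%.
Total: 12% + 78% + 7.5% = 97.5%.
Rounded: 97.50%.

97.50%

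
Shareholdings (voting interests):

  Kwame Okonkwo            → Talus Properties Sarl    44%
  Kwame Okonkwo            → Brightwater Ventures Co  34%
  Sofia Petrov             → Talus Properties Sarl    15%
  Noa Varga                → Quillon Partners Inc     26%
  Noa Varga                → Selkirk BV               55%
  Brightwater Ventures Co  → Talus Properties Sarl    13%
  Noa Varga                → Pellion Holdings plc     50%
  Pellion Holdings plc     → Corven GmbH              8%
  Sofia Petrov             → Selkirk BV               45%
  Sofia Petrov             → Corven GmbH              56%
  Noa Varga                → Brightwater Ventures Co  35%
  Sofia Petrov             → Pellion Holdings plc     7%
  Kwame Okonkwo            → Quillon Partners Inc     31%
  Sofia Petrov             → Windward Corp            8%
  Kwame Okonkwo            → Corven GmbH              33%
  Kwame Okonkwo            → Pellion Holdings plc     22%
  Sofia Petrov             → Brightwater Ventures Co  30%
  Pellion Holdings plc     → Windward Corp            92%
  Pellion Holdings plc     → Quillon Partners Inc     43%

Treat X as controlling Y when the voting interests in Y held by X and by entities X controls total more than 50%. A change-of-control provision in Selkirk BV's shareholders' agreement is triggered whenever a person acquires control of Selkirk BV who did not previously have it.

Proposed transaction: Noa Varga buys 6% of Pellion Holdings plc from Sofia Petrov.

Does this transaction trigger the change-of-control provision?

The purchase adds only to Noa's holdings (Sofia's stake shrinks), so Noa is the only person who could newly come to control Selkirk.
Noa holds 55% of Selkirk, so Noa controls Selkirk.
So Noa already controls Selkirk before the transaction.
After the purchase, Noa's direct stake in Pellion rises to 50% + 6% = 56%, and Sofia's stake falls to 1%.
Noa controlled Selkirk already, so this is not a new person acquiring control; every other person's position is unchanged or reduced.
No new person acquires control, so the clause is not triggered.

No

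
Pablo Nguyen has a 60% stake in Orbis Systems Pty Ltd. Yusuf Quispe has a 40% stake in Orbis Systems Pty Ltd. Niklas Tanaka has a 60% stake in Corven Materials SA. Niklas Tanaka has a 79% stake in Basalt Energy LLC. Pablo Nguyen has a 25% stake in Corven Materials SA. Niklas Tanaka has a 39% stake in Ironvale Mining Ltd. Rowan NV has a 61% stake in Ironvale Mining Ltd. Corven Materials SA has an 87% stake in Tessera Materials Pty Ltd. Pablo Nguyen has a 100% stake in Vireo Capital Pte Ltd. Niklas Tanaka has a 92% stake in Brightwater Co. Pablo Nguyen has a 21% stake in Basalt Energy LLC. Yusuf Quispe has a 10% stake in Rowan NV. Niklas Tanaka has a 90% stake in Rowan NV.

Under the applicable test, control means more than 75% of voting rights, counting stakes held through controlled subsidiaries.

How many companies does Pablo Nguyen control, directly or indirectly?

Pablo holds 100% of Vireo, so Pablo controls Vireo.
No other company's threshold is met.
Pablo controls 1 company.

1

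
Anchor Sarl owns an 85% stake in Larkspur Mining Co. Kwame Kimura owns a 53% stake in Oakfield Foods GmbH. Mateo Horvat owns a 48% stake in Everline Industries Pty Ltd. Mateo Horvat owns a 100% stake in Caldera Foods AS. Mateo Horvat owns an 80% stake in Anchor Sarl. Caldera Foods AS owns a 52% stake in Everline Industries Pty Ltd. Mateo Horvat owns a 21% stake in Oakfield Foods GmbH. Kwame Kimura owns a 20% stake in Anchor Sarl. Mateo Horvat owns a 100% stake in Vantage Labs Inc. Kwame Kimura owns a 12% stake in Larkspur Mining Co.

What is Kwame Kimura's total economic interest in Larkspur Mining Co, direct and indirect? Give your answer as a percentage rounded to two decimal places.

29.00%

Kwame reaches Larkspur along 2 paths.
Via Anchor: 20% × 85% = 17%.
Direct stake: 12% = 12%.
Total: 17% + 12% = 29%.
Rounded: 29.00%.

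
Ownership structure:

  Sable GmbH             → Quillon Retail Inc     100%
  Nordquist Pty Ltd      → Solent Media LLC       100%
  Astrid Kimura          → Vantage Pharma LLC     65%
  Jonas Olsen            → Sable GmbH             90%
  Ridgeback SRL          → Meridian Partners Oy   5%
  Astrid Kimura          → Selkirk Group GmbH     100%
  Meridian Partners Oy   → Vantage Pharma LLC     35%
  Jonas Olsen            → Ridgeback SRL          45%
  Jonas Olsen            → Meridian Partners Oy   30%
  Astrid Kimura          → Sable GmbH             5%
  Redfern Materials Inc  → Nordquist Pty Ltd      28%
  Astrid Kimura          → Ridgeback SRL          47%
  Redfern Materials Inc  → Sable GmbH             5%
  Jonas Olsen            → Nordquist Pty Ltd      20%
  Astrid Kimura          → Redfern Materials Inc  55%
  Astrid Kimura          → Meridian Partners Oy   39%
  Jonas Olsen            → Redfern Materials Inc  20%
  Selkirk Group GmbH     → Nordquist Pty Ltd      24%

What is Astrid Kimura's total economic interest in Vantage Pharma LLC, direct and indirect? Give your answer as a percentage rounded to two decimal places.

79.47%

Astrid reaches Vantage along 3 paths.
Via Ridgeback → Meridian: 47% × 5% × 35% = 0.8225%.
Via Meridian: 39% × 35% = 13.65%.
Direct stake: 65% = 65%.
Total: 0.8225% + 13.65% + 65% = 79.4725%.
Rounded: 79.47%.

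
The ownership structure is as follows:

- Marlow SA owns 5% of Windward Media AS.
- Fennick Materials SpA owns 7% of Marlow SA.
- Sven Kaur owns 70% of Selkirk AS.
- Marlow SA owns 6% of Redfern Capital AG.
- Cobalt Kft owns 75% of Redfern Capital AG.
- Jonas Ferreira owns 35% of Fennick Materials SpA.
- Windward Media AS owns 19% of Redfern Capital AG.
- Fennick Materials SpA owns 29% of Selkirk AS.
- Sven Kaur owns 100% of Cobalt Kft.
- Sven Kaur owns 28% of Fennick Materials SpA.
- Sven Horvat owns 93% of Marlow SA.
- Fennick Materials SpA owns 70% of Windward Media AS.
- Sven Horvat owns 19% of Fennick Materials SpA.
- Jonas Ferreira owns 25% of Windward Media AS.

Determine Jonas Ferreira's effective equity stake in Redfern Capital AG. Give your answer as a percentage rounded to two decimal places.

9.58%

Jonas reaches Redfern along 4 paths.
Via Fennick → Windward: 35% × 70% × 19% = 4.655%.
Via Fennick → Marlow → Windward: 35% × 7% × 5% × 19% = 0.023275%.
Via Windward: 25% × 19% = 4.75%.
Via Fennick → Marlow: 35% × 7% × 6% = 0.147%.
Total: 4.655% + 0.023275% + 4.75% + 0.147% = 9.575275%.
Rounded: 9.58%.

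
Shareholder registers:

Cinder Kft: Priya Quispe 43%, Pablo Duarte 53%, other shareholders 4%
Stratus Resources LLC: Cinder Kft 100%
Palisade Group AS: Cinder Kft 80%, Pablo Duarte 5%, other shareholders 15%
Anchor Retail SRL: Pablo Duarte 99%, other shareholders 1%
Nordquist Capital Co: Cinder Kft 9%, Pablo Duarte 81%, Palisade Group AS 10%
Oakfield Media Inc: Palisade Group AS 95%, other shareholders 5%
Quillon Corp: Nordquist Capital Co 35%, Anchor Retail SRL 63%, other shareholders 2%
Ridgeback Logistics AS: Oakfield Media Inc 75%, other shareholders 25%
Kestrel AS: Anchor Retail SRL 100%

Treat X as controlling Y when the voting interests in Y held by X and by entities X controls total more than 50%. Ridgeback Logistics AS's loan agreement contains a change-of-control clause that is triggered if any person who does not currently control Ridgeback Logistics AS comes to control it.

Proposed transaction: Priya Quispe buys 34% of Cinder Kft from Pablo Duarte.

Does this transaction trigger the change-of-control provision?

Yes

The purchase adds only to Priya's holdings (Pablo's stake shrinks), so Priya is the only person who could newly come to control Ridgeback.
Priya's largest direct stake is 43% in Cinder, which does not meet the threshold, so Priya controls no company.
Neither Priya nor any entity Priya controls holds any voting interest in Ridgeback.
So before the transaction, Priya does not control Ridgeback.
After the purchase, Priya's direct stake in Cinder rises to 43% + 34% = 77%, and Pablo's stake falls to 19%.
Priya holds 77% of Cinder, so Priya controls Cinder.
Cinder holds 80% of Palisade, so Priya controls Palisade.
Palisade holds 95% of Oakfield, so Priya controls Oakfield.
Oakfield holds 75% of Ridgeback, so Priya controls Ridgeback.
Priya did not control Ridgeback before and does after, so the clause is triggered.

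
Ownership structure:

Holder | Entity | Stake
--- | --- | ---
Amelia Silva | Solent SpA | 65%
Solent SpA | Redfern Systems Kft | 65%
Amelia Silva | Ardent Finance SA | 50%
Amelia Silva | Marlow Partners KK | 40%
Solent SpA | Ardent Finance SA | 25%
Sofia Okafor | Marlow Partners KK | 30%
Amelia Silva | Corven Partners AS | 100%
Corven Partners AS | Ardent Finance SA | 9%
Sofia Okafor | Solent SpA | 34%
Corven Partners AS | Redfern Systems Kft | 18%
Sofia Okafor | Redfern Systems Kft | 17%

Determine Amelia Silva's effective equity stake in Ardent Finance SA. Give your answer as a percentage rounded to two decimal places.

75.25%

Amelia reaches Ardent along 3 paths.
Direct stake: 50% = 50%.
Via Solent: 65% × 25% = 16.25%.
Via Corven: 100% × 9% = 9%.
Total: 50% + 16.25% + 9% = 75.25%.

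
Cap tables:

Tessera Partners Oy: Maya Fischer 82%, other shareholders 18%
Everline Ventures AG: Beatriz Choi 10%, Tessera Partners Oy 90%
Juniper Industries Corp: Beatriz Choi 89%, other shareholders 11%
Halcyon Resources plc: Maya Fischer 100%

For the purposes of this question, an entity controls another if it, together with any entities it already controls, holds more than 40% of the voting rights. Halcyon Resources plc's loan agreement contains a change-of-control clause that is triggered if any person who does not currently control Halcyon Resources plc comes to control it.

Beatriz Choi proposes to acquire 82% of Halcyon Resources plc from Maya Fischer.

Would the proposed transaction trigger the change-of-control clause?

The purchase adds only to Beatriz's holdings (Maya's stake shrinks), so Beatriz is the only person who could newly come to control Halcyon.
Beatriz holds 89% of Juniper, so Beatriz controls Juniper.
Neither Beatriz nor any entity Beatriz controls holds any voting interest in Halcyon.
So before the transaction, Beatriz does not control Halcyon.
After the purchase, Beatriz holds 82% of Halcyon directly, and Maya's stake falls to 18%.
Beatriz holds 82% of Halcyon, so Beatriz controls Halcyon.
Beatriz did not control Halcyon before and does after, so the clause is triggered.

Yes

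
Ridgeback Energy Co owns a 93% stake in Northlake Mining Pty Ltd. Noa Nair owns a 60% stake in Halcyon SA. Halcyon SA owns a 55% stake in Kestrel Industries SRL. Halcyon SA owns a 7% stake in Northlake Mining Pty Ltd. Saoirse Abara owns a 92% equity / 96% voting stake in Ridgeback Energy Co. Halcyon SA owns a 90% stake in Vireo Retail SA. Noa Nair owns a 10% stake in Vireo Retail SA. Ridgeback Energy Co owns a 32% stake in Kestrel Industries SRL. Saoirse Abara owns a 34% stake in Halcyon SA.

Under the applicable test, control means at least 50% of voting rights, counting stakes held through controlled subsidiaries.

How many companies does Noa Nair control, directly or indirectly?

Noa holds 60% of Halcyon, so Noa controls Halcyon.
Halcyon holds 55% of Kestrel, so Noa controls Kestrel.
Noa and Halcyon together hold 10% + 90% = 100% of Vireo, so Noa controls Vireo.
No other company's threshold is met.
Noa controls 3 companies.

3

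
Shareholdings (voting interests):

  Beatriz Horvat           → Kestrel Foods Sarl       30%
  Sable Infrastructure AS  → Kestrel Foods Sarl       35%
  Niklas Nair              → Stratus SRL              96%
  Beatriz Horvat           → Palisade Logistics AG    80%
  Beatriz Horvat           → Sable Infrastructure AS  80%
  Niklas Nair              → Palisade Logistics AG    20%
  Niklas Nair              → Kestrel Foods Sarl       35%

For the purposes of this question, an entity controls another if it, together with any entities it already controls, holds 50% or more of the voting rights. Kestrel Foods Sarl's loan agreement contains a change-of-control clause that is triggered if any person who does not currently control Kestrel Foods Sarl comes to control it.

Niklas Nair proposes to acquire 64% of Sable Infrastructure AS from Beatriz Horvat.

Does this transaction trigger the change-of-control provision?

The purchase adds only to Niklas's holdings (Beatriz's stake shrinks), so Niklas is the only person who could newly come to control Kestrel.
Niklas holds 96% of Stratus, so Niklas controls Stratus.
In Kestrel, Niklas's side holds only 35%, not ≥ 50%.
So before the transaction, Niklas does not control Kestrel.
After the purchase, Niklas holds 64% of Sable directly, and Beatriz's stake falls to 16%.
Niklas holds 64% of Sable, so Niklas controls Sable.
Sable and Niklas together hold 35% + 35% = 70% of Kestrel, so Niklas controls Kestrel.
Niklas did not control Kestrel before and does after, so the clause is triggered.

Yes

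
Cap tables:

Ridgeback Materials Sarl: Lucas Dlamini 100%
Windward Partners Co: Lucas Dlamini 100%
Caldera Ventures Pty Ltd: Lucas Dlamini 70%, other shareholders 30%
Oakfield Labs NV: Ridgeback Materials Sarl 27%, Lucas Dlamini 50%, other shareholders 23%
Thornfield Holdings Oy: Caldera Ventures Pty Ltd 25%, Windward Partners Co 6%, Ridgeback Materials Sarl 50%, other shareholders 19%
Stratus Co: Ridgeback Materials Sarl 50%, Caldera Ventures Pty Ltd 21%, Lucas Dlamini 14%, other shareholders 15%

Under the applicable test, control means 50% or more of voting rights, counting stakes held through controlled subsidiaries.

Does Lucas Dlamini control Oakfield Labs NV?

Lucas holds 100% of Ridgeback, so Lucas controls Ridgeback.
Ridgeback and Lucas together hold 27% + 50% = 77% of Oakfield, so Lucas controls Oakfield.

Yes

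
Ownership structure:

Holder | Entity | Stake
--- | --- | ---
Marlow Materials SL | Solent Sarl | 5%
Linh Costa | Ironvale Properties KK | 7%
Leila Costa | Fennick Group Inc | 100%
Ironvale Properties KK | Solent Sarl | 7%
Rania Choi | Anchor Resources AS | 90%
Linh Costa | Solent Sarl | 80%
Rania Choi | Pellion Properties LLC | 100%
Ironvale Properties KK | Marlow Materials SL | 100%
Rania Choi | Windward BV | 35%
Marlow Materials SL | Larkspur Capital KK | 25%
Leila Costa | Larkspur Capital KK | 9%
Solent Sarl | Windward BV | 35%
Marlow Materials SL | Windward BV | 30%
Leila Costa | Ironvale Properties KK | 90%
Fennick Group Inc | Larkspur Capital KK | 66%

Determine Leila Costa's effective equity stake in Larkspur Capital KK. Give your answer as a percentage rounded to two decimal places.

Leila reaches Larkspur along 3 paths.
Via Ironvale → Marlow: 90% × 100% × 25% = 22.5%.
Direct stake: 9% = 9%.
Via Fennick: 100% × 66% = 66%.
Total: 22.5% + 9% + 66% = 97.5%.
Rounded: 97.50%.

97.50%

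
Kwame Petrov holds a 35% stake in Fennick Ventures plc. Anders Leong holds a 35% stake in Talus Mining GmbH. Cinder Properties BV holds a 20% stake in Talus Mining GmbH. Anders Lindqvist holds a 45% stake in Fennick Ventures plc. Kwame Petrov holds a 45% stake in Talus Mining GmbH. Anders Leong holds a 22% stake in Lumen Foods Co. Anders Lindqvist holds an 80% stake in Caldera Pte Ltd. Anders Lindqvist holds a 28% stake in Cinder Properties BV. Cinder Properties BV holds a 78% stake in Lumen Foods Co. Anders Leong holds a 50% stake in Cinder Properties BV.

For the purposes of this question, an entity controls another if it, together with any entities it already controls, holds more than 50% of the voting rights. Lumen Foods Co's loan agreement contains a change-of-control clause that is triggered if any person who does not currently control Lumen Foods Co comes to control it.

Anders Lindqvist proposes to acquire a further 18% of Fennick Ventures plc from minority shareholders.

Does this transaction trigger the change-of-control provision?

The purchase changes only Anders Lindqvist's holdings, so Anders Lindqvist is the only person who could newly come to control Lumen.
Anders Lindqvist holds 80% of Caldera, so Anders Lindqvist controls Caldera.
Neither Anders Lindqvist nor any entity Anders Lindqvist controls holds any voting interest in Lumen.
So before the transaction, Anders Lindqvist does not control Lumen.
After the purchase, Anders Lindqvist's direct stake in Fennick rises to 45% + 18% = 63%.
Anders Lindqvist holds 63% of Fennick, so Anders Lindqvist controls Fennick.
After the transaction, neither Anders Lindqvist nor any entity Anders Lindqvist controls holds a voting interest in Lumen, so Anders Lindqvist still does not control it.
No new person acquires control, so the clause is not triggered.

No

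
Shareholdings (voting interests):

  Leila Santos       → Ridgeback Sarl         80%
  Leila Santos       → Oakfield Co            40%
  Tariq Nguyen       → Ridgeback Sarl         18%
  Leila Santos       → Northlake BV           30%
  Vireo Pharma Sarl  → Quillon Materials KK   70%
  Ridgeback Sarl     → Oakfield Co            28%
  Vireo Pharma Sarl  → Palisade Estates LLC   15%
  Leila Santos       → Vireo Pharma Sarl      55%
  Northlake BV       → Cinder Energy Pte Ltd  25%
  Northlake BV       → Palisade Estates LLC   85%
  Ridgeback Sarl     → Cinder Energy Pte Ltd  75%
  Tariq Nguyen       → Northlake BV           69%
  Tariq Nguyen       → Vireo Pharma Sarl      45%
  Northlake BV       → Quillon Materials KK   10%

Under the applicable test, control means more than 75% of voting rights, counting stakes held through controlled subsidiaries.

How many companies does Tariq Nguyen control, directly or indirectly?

Tariq's largest direct stake is 69% in Northlake, which does not meet the threshold.
Tariq controls 0 companies.

0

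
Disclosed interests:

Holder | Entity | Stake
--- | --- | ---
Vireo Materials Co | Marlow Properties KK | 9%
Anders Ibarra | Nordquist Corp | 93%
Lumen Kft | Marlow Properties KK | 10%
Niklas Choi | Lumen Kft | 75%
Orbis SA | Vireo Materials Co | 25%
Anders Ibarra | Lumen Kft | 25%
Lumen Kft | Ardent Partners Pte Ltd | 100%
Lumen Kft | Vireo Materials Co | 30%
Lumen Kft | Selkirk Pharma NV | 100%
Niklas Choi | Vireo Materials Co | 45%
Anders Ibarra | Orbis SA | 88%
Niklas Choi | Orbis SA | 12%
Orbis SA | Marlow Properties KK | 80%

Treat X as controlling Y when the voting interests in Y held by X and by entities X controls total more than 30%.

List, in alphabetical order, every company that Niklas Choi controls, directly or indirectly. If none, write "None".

Ardent Partners Pte Ltd, Lumen Kft, Selkirk Pharma NV, Vireo Materials Co

Niklas holds 75% of Lumen, so Niklas controls Lumen.
Lumen and Niklas together hold 30% + 45% = 75% of Vireo, so Niklas controls Vireo.
Lumen holds 100% of Ardent, so Niklas controls Ardent.
Lumen holds 100% of Selkirk, so Niklas controls Selkirk.
No other company's threshold is met.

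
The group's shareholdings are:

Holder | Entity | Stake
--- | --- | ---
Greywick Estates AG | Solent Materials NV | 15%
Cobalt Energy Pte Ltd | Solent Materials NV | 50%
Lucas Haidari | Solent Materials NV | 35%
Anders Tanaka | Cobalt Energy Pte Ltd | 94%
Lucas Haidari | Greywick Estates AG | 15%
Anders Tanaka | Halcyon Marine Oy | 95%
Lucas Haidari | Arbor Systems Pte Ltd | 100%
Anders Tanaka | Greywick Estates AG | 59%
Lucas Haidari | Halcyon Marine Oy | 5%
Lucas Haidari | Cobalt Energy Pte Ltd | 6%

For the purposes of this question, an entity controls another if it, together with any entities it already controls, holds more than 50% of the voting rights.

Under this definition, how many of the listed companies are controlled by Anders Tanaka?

4

Anders holds 94% of Cobalt, so Anders controls Cobalt.
Anders holds 59% of Greywick, so Anders controls Greywick.
Anders holds 95% of Halcyon, so Anders controls Halcyon.
Greywick and Cobalt together hold 15% + 50% = 65% of Solent, so Anders controls Solent.
No other company's threshold is met.
Anders controls 4 companies.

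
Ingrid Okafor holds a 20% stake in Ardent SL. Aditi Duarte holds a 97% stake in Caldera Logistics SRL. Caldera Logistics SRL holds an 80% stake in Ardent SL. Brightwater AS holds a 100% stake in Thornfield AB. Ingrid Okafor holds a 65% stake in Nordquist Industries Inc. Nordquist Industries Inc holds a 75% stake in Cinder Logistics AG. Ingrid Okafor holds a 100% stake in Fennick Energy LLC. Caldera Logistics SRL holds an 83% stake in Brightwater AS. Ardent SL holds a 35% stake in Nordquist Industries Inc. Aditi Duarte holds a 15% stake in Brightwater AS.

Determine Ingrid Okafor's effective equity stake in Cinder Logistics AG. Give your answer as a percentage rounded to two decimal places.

Ingrid reaches Cinder along 2 paths.
Via Nordquist: 65% × 75% = 48.75%.
Via Ardent → Nordquist: 20% × 35% × 75% = 5.25%.
Total: 48.75% + 5.25% = 54%.
Rounded: 54.00%.

54.00%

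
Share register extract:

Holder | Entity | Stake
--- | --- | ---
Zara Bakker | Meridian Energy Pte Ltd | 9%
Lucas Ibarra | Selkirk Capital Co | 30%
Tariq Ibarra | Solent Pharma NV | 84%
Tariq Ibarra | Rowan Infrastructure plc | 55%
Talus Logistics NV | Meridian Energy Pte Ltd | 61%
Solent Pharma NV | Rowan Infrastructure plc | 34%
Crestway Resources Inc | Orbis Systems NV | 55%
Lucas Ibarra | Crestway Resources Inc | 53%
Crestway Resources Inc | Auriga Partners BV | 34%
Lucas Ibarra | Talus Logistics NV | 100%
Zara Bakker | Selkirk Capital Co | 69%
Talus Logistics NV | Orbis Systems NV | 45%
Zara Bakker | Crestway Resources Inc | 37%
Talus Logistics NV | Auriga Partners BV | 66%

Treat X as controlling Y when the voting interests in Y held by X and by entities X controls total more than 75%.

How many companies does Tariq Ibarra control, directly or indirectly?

Tariq holds 84% of Solent, so Tariq controls Solent.
Tariq and Solent together hold 55% + 34% = 89% of Rowan, so Tariq controls Rowan.
No other company's threshold is met.
Tariq controls 2 companies.

2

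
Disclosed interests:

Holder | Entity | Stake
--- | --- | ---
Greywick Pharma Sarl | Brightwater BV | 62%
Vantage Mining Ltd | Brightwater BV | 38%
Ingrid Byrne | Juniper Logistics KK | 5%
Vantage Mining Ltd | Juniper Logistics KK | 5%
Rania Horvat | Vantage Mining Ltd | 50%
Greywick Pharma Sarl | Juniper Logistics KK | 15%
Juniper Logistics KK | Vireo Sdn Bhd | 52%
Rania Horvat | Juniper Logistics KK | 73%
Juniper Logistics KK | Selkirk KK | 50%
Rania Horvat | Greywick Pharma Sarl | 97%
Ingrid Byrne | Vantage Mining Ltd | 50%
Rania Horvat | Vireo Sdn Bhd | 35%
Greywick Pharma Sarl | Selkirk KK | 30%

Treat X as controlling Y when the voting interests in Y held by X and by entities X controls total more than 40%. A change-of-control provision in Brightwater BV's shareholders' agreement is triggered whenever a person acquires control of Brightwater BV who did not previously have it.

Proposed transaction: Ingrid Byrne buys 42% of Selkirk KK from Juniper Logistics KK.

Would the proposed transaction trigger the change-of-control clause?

No

The purchase adds only to Ingrid's holdings (Juniper's stake shrinks), so Ingrid is the only person who could newly come to control Brightwater.
Ingrid holds 50% of Vantage, so Ingrid controls Vantage.
In Brightwater, Ingrid's side holds only 38%, not > 40%.
So before the transaction, Ingrid does not control Brightwater.
After the purchase, Ingrid holds 42% of Selkirk directly, and Juniper's stake falls to 8%.
Ingrid holds 42% of Selkirk, so Ingrid controls Selkirk.
After the transaction, Ingrid's side holds 38% of Brightwater, not > 40%, so Ingrid still does not control Brightwater.
No new person acquires control, so the clause is not triggered.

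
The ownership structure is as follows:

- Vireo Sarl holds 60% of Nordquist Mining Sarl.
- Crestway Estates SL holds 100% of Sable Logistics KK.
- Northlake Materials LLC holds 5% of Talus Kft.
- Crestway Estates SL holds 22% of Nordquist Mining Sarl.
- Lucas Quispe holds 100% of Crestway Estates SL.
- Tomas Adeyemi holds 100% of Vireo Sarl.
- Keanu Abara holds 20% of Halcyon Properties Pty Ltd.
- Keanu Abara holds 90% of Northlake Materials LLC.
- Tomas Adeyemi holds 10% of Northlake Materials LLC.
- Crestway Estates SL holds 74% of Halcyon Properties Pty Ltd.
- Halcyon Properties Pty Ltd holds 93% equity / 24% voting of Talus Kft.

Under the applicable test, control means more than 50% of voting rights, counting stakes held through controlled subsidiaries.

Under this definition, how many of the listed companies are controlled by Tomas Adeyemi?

2

Tomas holds 100% of Vireo, so Tomas controls Vireo.
Vireo holds 60% of Nordquist, so Tomas controls Nordquist.
No other company's threshold is met.
Tomas controls 2 companies.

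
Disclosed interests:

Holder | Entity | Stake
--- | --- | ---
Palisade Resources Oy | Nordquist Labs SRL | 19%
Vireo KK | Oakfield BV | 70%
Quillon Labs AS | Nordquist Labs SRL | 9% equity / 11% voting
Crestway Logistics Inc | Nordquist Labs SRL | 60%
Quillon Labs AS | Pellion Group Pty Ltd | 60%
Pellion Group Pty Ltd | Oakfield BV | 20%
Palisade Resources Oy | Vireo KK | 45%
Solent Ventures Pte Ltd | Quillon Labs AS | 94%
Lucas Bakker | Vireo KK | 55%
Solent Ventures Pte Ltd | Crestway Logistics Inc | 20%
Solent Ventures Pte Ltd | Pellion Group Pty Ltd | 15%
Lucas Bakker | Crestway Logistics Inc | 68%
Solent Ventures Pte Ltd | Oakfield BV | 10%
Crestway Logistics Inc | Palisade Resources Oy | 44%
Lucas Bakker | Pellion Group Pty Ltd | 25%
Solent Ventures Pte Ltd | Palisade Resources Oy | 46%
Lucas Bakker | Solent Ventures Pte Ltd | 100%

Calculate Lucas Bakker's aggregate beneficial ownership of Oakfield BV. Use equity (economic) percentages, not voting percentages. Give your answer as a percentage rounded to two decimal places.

Lucas reaches Oakfield along 8 paths.
Via Solent: 100% × 10% = 10%.
Via Solent → Pellion: 100% × 15% × 20% = 3%.
Via Pellion: 25% × 20% = 5%.
Via Solent → Quillon → Pellion: 100% × 94% × 60% × 20% = 11.28%.
Via Vireo: 55% × 70% = 38.5%.
Via Crestway → Palisade → Vireo: 68% × 44% × 45% × 70% = 9.4248%.
Via Solent → Crestway → Palisade → Vireo: 100% × 20% × 44% × 45% × 70% = 2.772%.
Via Solent → Palisade → Vireo: 100% × 46% × 45% × 70% = 14.49%.
Total: 10% + 3% + 5% + 11.28% + 38.5% + 9.4248% + 2.772% + 14.49% = 94.4668%.
Rounded: 94.47%.

94.47%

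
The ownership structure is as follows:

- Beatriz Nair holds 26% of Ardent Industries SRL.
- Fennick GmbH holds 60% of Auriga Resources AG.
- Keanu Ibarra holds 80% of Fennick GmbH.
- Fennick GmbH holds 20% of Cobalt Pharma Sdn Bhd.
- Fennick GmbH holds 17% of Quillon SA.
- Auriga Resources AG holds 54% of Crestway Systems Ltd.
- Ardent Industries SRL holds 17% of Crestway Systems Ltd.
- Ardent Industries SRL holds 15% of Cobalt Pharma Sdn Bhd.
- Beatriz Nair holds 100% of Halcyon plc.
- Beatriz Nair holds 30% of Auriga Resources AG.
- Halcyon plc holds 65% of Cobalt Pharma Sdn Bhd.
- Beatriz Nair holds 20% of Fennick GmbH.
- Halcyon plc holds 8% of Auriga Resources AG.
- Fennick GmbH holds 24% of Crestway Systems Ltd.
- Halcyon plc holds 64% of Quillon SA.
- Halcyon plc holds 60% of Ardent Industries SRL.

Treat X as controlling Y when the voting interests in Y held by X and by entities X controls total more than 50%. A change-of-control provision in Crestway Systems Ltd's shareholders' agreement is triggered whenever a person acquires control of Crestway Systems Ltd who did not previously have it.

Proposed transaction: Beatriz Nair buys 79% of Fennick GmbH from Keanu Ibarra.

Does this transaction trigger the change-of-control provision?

The purchase adds only to Beatriz's holdings (Keanu's stake shrinks), so Beatriz is the only person who could newly come to control Crestway.
Beatriz holds 100% of Halcyon, so Beatriz controls Halcyon.
Halcyon and Beatriz together hold 60% + 26% = 86% of Ardent, so Beatriz controls Ardent.
Ardent and Halcyon together hold 15% + 65% = 80% of Cobalt, so Beatriz controls Cobalt.
Halcyon holds 64% of Quillon, so Beatriz controls Quillon.
In Crestway, Beatriz's side holds only 17%, not > 50%.
So before the transaction, Beatriz does not control Crestway.
After the purchase, Beatriz's direct stake in Fennick rises to 20% + 79% = 99%, and Keanu's stake falls to 1%.
Beatriz holds 99% of Fennick, so Beatriz controls Fennick.
Beatriz and Fennick and Halcyon together hold 30% + 60% + 8% = 98% of Auriga, so Beatriz controls Auriga.
Auriga and Fennick and Ardent together hold 54% + 24% + 17% = 95% of Crestway, so Beatriz controls Crestway.
Beatriz did not control Crestway before and does after, so the clause is triggered.

Yes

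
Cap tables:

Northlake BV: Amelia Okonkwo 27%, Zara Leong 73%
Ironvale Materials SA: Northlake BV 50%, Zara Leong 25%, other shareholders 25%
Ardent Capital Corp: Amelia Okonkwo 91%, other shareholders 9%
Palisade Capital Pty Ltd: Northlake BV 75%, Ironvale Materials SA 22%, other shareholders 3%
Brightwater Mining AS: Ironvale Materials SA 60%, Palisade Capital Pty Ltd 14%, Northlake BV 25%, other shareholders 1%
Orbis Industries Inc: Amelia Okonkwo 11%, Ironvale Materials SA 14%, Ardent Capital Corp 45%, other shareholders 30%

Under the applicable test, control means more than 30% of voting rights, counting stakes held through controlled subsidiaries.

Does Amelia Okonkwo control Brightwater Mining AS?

Amelia holds 91% of Ardent, so Amelia controls Ardent.
Amelia and Ardent together hold 11% + 45% = 56% of Orbis, so Amelia controls Orbis.
Neither Amelia nor any entity Amelia controls holds any voting interest in Brightwater.
So Amelia does not control Brightwater.

No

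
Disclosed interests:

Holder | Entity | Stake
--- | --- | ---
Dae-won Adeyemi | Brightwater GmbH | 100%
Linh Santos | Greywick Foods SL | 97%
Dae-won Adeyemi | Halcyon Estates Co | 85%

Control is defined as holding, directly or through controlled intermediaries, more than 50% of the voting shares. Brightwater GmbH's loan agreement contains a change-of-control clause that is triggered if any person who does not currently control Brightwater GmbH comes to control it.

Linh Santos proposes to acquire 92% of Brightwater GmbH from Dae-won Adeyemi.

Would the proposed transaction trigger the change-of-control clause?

Yes

The purchase adds only to Linh's holdings (Dae-won's stake shrinks), so Linh is the only person who could newly come to control Brightwater.
Linh holds 97% of Greywick, so Linh controls Greywick.
Neither Linh nor any entity Linh controls holds any voting interest in Brightwater.
So before the transaction, Linh does not control Brightwater.
After the purchase, Linh holds 92% of Brightwater directly, and Dae-won's stake falls to 8%.
Linh holds 92% of Brightwater, so Linh controls Brightwater.
Linh did not control Brightwater before and does after, so the clause is triggered.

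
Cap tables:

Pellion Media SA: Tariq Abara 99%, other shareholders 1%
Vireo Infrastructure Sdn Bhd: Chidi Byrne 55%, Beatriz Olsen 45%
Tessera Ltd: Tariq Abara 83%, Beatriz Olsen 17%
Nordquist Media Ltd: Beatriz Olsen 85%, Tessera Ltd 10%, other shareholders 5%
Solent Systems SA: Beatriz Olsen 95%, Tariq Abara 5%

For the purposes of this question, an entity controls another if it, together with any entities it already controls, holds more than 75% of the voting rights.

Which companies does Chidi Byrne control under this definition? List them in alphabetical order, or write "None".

None

Chidi's largest direct stake is 55% in Vireo, which does not meet the threshold.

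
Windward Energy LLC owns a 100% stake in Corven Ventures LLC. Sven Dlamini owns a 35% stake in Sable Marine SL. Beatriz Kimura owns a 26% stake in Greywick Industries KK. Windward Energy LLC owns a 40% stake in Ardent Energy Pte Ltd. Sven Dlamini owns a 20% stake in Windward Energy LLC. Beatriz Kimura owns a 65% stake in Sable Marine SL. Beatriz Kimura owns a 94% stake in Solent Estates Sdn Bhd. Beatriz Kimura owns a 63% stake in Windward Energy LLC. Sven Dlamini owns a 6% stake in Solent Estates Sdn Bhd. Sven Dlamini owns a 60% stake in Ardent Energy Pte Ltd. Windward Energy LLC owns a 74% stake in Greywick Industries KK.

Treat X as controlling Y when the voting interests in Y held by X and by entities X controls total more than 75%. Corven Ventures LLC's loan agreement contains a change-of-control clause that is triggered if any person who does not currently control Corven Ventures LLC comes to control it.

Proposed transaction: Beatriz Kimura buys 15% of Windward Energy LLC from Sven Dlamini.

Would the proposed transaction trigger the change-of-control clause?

Yes

The purchase adds only to Beatriz's holdings (Sven's stake shrinks), so Beatriz is the only person who could newly come to control Corven.
Beatriz holds 94% of Solent, so Beatriz controls Solent.
Neither Beatriz nor any entity Beatriz controls holds any voting interest in Corven.
So before the transaction, Beatriz does not control Corven.
After the purchase, Beatriz's direct stake in Windward rises to 63% + 15% = 78%, and Sven's stake falls to 5%.
Beatriz holds 78% of Windward, so Beatriz controls Windward.
Windward holds 100% of Corven, so Beatriz controls Corven.
Beatriz did not control Corven before and does after, so the clause is triggered.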